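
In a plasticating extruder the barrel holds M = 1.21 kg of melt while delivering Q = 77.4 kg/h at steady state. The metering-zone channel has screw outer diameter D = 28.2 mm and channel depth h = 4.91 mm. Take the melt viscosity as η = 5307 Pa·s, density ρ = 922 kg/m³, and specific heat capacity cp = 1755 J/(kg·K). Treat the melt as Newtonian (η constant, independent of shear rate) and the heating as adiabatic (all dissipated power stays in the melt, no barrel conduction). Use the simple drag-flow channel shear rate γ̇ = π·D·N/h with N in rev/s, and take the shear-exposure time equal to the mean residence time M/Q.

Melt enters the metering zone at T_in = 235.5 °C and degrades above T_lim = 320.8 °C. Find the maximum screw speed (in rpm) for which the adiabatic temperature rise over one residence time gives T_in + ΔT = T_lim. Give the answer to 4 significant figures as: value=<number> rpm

Throughput in SI: Q_s = 77.4 kg/h ÷ 3600 s/h = 0.0215 kg/s
t_res = M / Q_s = 1.21 / 0.0215 = 56.2791 s
Convert to metres: D = 0.0282 m, h = 0.00491 m
Allowable rise: ΔT_a = T_lim − T_in = 320.8 − 235.5 = 85.3 K
γ̇_max² = ΔT_a·ρ·cp/(η·t_res) = 85.3·922·1755/(5307·56.2791) = 462.127 s⁻²
Take the square root: γ̇_max = √(462.127) = 21.4971 s⁻¹
N_max = γ̇_max·h / (π·D) = 21.4971 · 0.00491 / (π · 0.0282) = 1.19141 rev/s = 71.4849 rpm

value=71.48 rpm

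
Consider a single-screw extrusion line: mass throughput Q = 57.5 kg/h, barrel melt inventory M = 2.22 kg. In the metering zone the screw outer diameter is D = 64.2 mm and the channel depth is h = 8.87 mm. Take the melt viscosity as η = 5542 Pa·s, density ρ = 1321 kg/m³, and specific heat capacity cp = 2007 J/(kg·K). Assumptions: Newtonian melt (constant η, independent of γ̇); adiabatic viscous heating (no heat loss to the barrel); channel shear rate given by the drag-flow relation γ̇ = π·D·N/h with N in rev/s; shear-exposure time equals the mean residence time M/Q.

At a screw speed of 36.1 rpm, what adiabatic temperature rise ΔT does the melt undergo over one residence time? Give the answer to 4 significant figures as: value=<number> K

Q_s = Q / 3600 = 57.5 / 3600 = 0.0159722 kg/s
t_res = M / Q_s = 2.22 ÷ 0.0159722 = 138.991 s
D = 64.2 mm = 0.0642 m;  h = 8.87 mm = 0.00887 m;  N = 36.1 rpm / 60 = 0.601667 rev/s
γ̇ = π·D·N / h = π · 0.0642 · 0.601667 / 0.00887 = 13.681 s⁻¹
ΔT = η·γ̇²·t_res / (ρ·cp) = 5542 · (13.681)² · 138.991 / (1321 · 2007) = 54.3799 K

value=54.38 K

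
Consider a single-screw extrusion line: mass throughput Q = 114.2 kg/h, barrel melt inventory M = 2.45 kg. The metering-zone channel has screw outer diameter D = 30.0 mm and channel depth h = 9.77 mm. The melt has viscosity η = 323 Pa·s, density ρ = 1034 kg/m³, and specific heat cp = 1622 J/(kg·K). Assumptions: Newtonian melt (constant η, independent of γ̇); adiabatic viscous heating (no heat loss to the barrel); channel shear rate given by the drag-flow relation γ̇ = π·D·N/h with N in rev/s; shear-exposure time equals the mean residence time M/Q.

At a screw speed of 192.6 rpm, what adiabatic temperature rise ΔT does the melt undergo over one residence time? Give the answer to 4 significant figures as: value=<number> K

Q_s = Q / 3600 = 114.2 / 3600 = 0.0317222 kg/s
t_res = M / Q_s = 2.45 / 0.0317222 = 77.2329 s
Geometry in metres: D = 30.0 mm → 0.03 m, h = 9.77 mm → 0.00977 m; screw speed N = 192.6 rpm = 3.21 rev/s
γ̇ = π·D·N / h = π · 0.03 · 3.21 / 0.00977 = 30.9657 s⁻¹
ΔT = η·γ̇²·t_res/(ρ·cp) = [323 × 30.9657² × 77.2329] / [1034 × 1622] = 14.2625 K

value=14.26 K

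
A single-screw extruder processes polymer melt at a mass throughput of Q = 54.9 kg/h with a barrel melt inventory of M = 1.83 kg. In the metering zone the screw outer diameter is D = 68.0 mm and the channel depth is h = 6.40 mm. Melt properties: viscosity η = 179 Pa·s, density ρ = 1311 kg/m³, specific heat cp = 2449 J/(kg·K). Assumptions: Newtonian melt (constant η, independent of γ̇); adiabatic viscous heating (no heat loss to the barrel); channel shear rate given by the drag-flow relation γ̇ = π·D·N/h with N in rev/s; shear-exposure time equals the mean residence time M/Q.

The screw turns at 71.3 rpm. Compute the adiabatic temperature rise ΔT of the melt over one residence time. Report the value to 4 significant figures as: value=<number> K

Q_s = Q / 3600 = 54.9 / 3600 = 0.01525 kg/s
t_res = M / Q_s = 1.83 ÷ 0.01525 = 120 s
Geometry in metres: D = 68.0 mm → 0.068 m, h = 6.40 mm → 0.0064 m; screw speed N = 71.3 rpm = 1.18833 rev/s
γ̇ = π·D·N / h = π · 0.068 · 1.18833 / 0.0064 = 39.6659 s⁻¹
ΔT = η·γ̇²·t_res / (ρ·cp) = 179 · (39.6659)² · 120 / (1311 · 2449) = 10.5263 K

value=10.53 K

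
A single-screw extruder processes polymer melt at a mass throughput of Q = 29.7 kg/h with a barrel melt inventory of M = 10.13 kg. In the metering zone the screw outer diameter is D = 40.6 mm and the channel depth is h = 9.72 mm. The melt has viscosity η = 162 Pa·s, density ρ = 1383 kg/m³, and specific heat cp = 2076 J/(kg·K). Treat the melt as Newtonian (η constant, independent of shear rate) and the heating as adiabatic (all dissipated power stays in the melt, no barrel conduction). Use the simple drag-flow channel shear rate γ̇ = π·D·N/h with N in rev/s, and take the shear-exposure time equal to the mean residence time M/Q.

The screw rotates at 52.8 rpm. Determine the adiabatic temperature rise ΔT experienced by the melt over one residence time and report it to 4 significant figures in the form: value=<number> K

Convert throughput: Q = 29.7 kg/h = 29.7/3600 = 0.00825 kg/s
t_res = M / Q_s = 10.13 / 0.00825 = 1227.88 s
D = 40.6 mm = 0.0406 m;  h = 9.72 mm = 0.00972 m;  N = 52.8 rpm / 60 = 0.88 rev/s
γ̇ = π·D·N / h = π · 0.0406 · 0.88 / 0.00972 = 11.5476 s⁻¹
ΔT = η·γ̇²·t_res/(ρ·cp) = [162 × 11.5476² × 1227.88] / [1383 × 2076] = 9.23859 K

value=9.239 K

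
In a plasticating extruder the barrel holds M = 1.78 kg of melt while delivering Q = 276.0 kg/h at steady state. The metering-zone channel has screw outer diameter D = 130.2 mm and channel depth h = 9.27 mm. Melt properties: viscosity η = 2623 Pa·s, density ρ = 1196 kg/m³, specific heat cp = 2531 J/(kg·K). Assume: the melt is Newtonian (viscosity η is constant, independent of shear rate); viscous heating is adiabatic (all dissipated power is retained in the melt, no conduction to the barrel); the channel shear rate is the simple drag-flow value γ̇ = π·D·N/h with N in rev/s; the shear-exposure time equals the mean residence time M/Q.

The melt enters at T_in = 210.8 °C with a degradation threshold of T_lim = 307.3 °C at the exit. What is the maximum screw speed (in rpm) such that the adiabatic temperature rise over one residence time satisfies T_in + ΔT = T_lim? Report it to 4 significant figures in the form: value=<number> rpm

Convert throughput: Q = 276.0 kg/h = 276.0/3600 = 0.0766667 kg/s
t_res = M / Q_s = 1.78 / 0.0766667 = 23.2174 s
D = 130.2 mm = 0.1302 m;  h = 9.27 mm = 0.00927 m
Allowable rise: ΔT_a = T_lim − T_in = 307.3 − 210.8 = 96.5 K
γ̇_max² = ΔT_a·ρ·cp / (η·t_res) = [96.5 × 1196 × 2531] / [2623 × 23.2174] = 4796.66 s⁻²
Take the square root: γ̇_max = √(4796.66) = 69.2579 s⁻¹
Solve γ̇ = πDN/h for N: N_max = γ̇_max·h/(π·D) = 69.2579 × 0.00927 / (π × 0.1302) = 1.5696 rev/s = 94.1759 rpm

value=94.18 rpm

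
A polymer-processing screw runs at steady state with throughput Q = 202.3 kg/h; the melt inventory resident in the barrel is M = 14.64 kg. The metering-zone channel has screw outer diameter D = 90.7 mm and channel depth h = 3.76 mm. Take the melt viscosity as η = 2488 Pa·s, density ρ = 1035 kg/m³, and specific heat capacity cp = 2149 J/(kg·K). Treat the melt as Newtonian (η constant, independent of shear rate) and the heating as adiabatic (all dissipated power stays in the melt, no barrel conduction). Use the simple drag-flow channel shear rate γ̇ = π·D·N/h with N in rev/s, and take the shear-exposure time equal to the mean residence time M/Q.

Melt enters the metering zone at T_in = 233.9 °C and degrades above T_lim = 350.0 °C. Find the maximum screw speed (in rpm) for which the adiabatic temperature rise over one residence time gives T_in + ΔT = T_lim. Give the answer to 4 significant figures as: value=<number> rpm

value=15.80 rpm

Throughput in SI: Q_s = 202.3 kg/h ÷ 3600 s/h = 0.0561944 kg/s
Mean residence time: t_res = M/Q_s = 14.64 kg / 0.0561944 kg/s = 260.524 s
D = 90.7 mm = 0.0907 m;  h = 3.76 mm = 0.00376 m
Allowable rise: ΔT_a = T_lim − T_in = 350.0 − 233.9 = 116.1 K
Invert ΔT = ηγ̇²t_res/(ρcp) for γ̇: γ̇_max² = ΔT_a ρ cp / (η t_res) = 116.1·1035·2149 / (2488·260.524) = 398.392 s⁻²
γ̇_max = sqrt(398.392) = 19.9598 s⁻¹
N_max = γ̇_max h / (πD) = 19.9598·0.00376/(π·0.0907) = 0.263382 rev/s → ×60 = 15.8029 rpm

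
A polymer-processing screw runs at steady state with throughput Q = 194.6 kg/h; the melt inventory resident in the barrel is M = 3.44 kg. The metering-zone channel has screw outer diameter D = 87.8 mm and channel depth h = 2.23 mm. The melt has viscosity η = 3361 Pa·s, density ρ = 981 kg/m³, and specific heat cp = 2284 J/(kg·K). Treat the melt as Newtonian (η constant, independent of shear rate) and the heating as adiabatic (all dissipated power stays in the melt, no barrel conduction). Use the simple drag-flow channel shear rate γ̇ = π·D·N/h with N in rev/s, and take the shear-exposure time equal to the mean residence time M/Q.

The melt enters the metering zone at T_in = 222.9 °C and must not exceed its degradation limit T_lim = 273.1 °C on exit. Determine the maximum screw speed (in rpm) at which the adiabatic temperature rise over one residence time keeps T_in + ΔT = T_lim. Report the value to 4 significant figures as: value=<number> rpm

value=11.12 rpm

Q_s = Q / 3600 = 194.6 / 3600 = 0.0540556 kg/s
t_res = M / Q_s = 3.44 ÷ 0.0540556 = 63.6382 s
D = 87.8 mm = 0.0878 m;  h = 2.23 mm = 0.00223 m
Allowable rise: ΔT_a = T_lim − T_in = 273.1 − 222.9 = 50.2 K
γ̇_max² = ΔT_a·ρ·cp / (η·t_res) = [50.2 × 981 × 2284] / [3361 × 63.6382] = 525.875 s⁻²
Take the square root: γ̇_max = √(525.875) = 22.932 s⁻¹
Solve γ̇ = πDN/h for N: N_max = γ̇_max·h/(π·D) = 22.932 × 0.00223 / (π × 0.0878) = 0.185397 rev/s = 11.1238 rpm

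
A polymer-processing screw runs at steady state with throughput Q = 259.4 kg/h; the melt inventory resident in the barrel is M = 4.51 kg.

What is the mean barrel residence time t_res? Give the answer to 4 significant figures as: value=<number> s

value=62.59 s

Throughput in SI: Q_s = 259.4 kg/h ÷ 3600 s/h = 0.0720556 kg/s
t_res = M / Q_s = 4.51 / 0.0720556 = 62.5906 s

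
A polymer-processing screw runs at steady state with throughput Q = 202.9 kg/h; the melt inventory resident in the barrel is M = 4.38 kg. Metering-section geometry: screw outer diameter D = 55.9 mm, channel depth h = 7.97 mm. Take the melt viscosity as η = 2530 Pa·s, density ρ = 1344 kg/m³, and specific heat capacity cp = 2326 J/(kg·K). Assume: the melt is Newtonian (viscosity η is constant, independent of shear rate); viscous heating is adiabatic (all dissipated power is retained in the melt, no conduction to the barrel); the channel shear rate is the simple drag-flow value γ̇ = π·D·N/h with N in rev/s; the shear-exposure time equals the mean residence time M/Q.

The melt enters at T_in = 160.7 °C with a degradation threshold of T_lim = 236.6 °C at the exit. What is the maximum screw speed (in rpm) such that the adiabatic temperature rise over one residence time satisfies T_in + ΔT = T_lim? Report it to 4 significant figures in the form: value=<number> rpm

value=94.59 rpm

Throughput in SI: Q_s = 202.9 kg/h ÷ 3600 s/h = 0.0563611 kg/s
Mean residence time: t_res = M/Q_s = 4.38 kg / 0.0563611 kg/s = 77.7132 s
Convert to metres: D = 0.0559 m, h = 0.00797 m
ΔT_a = T_lim − T_in = 236.6 − 160.7 = 75.9 K
γ̇_max² = ΔT_a·ρ·cp/(η·t_res) = 75.9·1344·2326/(2530·77.7132) = 1206.8 s⁻²
γ̇_max = sqrt(1206.8) = 34.739 s⁻¹
N_max = γ̇_max·h / (π·D) = 34.739 · 0.00797 / (π · 0.0559) = 1.57657 rev/s = 94.5945 rpm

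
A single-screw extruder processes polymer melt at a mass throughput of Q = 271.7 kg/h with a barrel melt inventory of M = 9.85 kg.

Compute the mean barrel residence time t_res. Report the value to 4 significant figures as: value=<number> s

value=130.5 s

Q_s = Q / 3600 = 271.7 / 3600 = 0.0754722 kg/s
t_res = M / Q_s = 9.85 / 0.0754722 = 130.512 s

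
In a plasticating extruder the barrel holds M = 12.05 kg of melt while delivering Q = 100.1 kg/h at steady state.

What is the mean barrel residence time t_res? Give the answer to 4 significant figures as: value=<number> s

value=433.4 s

Q_s = Q / 3600 = 100.1 / 3600 = 0.0278056 kg/s
t_res = M / Q_s = 12.05 / 0.0278056 = 433.367 s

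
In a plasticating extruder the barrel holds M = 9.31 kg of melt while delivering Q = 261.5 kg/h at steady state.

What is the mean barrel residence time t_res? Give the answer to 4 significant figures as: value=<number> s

Convert throughput: Q = 261.5 kg/h = 261.5/3600 = 0.0726389 kg/s
Mean residence time: t_res = M/Q_s = 9.31 kg / 0.0726389 kg/s = 128.168 s

value=128.2 s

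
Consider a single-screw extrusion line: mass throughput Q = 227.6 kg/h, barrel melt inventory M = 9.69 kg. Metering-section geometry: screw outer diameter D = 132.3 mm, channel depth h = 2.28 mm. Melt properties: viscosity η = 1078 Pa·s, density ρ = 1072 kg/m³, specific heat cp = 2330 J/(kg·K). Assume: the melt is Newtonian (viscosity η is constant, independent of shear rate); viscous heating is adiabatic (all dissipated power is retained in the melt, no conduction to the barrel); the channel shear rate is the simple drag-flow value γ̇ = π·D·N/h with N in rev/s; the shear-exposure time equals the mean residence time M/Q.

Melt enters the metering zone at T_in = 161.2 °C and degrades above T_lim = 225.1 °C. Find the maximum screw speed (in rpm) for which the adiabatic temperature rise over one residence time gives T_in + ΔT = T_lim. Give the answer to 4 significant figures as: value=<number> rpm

value=10.23 rpm

Throughput in SI: Q_s = 227.6 kg/h ÷ 3600 s/h = 0.0632222 kg/s
t_res = M / Q_s = 9.69 / 0.0632222 = 153.269 s
Geometry in SI: D = 132.3 mm → 0.1323 m, h = 2.28 mm → 0.00228 m
Allowable rise: ΔT_a = T_lim − T_in = 225.1 − 161.2 = 63.9 K
γ̇_max² = ΔT_a·ρ·cp/(η·t_res) = 63.9·1072·2330/(1078·153.269) = 966.004 s⁻²
γ̇_max = sqrt(966.004) = 31.0806 s⁻¹
N_max = γ̇_max·h / (π·D) = 31.0806 · 0.00228 / (π · 0.1323) = 0.170496 rev/s = 10.2298 rpm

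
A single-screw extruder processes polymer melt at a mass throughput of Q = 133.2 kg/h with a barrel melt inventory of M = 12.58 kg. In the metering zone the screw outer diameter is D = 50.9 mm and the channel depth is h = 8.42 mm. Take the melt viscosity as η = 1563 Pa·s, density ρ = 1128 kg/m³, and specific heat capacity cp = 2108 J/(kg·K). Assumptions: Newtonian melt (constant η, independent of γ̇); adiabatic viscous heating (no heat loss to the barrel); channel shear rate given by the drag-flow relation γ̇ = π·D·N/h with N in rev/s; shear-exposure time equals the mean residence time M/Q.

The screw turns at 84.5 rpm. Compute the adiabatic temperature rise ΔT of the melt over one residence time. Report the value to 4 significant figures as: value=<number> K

Throughput in SI: Q_s = 133.2 kg/h ÷ 3600 s/h = 0.037 kg/s
t_res = M / Q_s = 12.58 / 0.037 = 340 s
Convert to SI: D = 0.0509 m, h = 0.00842 m, N = 84.5/60 = 1.40833 rev/s
γ̇ = π D N / h = (π)(0.0509)(1.40833) / 0.00842 = 26.7461 s⁻¹
Adiabatic rise: ΔT = η γ̇² t_res / (ρ cp) = 1563·(26.7461)²·340 / (1128·2108) = 159.875 K

value=159.9 K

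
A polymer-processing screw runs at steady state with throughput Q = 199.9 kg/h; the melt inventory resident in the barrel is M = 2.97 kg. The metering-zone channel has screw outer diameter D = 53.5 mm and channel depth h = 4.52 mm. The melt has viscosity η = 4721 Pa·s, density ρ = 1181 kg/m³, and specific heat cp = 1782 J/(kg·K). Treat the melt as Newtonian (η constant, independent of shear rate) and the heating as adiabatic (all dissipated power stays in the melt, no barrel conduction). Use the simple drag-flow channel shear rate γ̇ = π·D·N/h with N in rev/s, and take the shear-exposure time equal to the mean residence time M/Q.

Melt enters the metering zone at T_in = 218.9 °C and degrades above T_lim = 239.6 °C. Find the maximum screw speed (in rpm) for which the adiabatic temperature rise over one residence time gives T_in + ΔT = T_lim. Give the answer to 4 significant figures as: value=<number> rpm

value=21.19 rpm

Convert throughput: Q = 199.9 kg/h = 199.9/3600 = 0.0555278 kg/s
Mean residence time: t_res = M/Q_s = 2.97 kg / 0.0555278 kg/s = 53.4867 s
D = 53.5 mm = 0.0535 m;  h = 4.52 mm = 0.00452 m
ΔT_a = T_lim − T_in = 239.6 − 218.9 = 20.7 K
γ̇_max² = ΔT_a·ρ·cp/(η·t_res) = 20.7·1181·1782/(4721·53.4867) = 172.523 s⁻²
γ̇_max = √172.523 = 13.1348 s⁻¹
N_max = γ̇_max h / (πD) = 13.1348·0.00452/(π·0.0535) = 0.353231 rev/s → ×60 = 21.1939 rpm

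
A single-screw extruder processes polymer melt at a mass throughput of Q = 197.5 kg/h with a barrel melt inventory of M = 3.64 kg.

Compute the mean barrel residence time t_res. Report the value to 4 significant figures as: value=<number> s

value=66.35 s

Throughput in SI: Q_s = 197.5 kg/h ÷ 3600 s/h = 0.0548611 kg/s
t_res = M / Q_s = 3.64 ÷ 0.0548611 = 66.3494 s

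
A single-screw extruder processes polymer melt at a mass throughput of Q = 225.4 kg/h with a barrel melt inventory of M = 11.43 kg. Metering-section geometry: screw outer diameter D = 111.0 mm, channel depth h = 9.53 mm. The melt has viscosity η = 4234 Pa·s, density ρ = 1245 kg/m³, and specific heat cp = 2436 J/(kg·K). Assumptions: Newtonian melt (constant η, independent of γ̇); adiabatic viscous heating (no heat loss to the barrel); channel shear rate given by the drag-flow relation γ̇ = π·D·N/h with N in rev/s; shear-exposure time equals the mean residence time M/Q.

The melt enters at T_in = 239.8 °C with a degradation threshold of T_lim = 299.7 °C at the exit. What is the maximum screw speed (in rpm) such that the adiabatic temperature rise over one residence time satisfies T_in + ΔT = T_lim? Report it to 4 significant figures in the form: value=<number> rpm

value=25.14 rpm

Q_s = Q / 3600 = 225.4 / 3600 = 0.0626111 kg/s
t_res = M / Q_s = 11.43 ÷ 0.0626111 = 182.555 s
Geometry in SI: D = 111.0 mm → 0.111 m, h = 9.53 mm → 0.00953 m
Allowable rise: ΔT_a = T_lim − T_in = 299.7 − 239.8 = 59.9 K
γ̇_max² = ΔT_a·ρ·cp/(η·t_res) = 59.9·1245·2436/(4234·182.555) = 235.032 s⁻²
γ̇_max = √235.032 = 15.3308 s⁻¹
N_max = γ̇_max h / (πD) = 15.3308·0.00953/(π·0.111) = 0.418971 rev/s → ×60 = 25.1383 rpm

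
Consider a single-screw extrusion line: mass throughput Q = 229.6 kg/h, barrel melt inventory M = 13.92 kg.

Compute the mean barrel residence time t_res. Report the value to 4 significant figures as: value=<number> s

value=218.3 s

Q_s = Q / 3600 = 229.6 / 3600 = 0.0637778 kg/s
t_res = M / Q_s = 13.92 / 0.0637778 = 218.258 s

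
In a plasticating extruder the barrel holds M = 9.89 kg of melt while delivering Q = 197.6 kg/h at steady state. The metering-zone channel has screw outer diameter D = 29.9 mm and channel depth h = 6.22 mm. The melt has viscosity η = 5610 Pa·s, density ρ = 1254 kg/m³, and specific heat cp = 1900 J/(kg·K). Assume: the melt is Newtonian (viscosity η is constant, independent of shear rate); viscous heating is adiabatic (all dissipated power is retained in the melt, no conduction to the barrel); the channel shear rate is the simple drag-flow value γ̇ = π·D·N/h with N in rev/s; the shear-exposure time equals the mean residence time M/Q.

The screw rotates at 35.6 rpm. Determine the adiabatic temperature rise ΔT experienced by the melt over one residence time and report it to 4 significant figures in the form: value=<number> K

value=34.06 K

Throughput in SI: Q_s = 197.6 kg/h ÷ 3600 s/h = 0.0548889 kg/s
t_res = M / Q_s = 9.89 ÷ 0.0548889 = 180.182 s
D = 29.9 mm = 0.0299 m;  h = 6.22 mm = 0.00622 m;  N = 35.6 rpm / 60 = 0.593333 rev/s
γ̇ = π D N / h = (π)(0.0299)(0.593333) / 0.00622 = 8.96044 s⁻¹
ΔT = η·γ̇²·t_res/(ρ·cp) = [5610 × 8.96044² × 180.182] / [1254 × 1900] = 34.063 K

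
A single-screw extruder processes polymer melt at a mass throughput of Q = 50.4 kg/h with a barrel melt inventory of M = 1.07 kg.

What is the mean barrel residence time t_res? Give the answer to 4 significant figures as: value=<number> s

Convert throughput: Q = 50.4 kg/h = 50.4/3600 = 0.014 kg/s
Mean residence time: t_res = M/Q_s = 1.07 kg / 0.014 kg/s = 76.4286 s

value=76.43 s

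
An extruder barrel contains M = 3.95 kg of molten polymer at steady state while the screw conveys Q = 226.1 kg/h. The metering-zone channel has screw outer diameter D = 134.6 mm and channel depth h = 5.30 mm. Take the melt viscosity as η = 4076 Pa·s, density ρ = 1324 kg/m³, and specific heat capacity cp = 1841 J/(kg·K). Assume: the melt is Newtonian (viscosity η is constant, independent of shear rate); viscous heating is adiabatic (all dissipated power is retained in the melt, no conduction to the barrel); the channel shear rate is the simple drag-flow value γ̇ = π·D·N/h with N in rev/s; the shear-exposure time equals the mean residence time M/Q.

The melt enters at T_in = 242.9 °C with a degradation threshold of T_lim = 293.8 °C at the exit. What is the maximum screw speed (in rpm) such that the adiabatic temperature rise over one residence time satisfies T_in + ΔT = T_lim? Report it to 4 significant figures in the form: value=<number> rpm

Convert throughput: Q = 226.1 kg/h = 226.1/3600 = 0.0628056 kg/s
Mean residence time: t_res = M/Q_s = 3.95 kg / 0.0628056 kg/s = 62.8925 s
Convert to metres: D = 0.1346 m, h = 0.0053 m
Allowable rise: ΔT_a = T_lim − T_in = 293.8 − 242.9 = 50.9 K
γ̇_max² = ΔT_a·ρ·cp/(η·t_res) = 50.9·1324·1841/(4076·62.8925) = 483.979 s⁻²
Take the square root: γ̇_max = √(483.979) = 21.9995 s⁻¹
Solve γ̇ = πDN/h for N: N_max = γ̇_max·h/(π·D) = 21.9995 × 0.0053 / (π × 0.1346) = 0.275736 rev/s = 16.5442 rpm

value=16.54 rpm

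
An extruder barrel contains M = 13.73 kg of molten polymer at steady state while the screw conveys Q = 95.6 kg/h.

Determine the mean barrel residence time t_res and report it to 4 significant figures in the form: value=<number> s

Convert throughput: Q = 95.6 kg/h = 95.6/3600 = 0.0265556 kg/s
t_res = M / Q_s = 13.73 / 0.0265556 = 517.029 s

value=517.0 s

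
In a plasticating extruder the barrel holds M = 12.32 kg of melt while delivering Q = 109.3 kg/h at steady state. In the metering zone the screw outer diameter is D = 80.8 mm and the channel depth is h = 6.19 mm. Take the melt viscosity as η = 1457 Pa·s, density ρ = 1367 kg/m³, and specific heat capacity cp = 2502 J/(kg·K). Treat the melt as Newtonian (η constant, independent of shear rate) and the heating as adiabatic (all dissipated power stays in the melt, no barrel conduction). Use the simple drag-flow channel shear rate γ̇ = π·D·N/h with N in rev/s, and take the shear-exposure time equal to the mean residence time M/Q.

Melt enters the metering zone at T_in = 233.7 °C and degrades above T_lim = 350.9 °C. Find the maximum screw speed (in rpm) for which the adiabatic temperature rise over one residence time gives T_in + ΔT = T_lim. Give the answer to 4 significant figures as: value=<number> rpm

Q_s = Q / 3600 = 109.3 / 3600 = 0.0303611 kg/s
Mean residence time: t_res = M/Q_s = 12.32 kg / 0.0303611 kg/s = 405.782 s
Convert to metres: D = 0.0808 m, h = 0.00619 m
Allowable rise: ΔT_a = T_lim − T_in = 350.9 − 233.7 = 117.2 K
γ̇_max² = ΔT_a·ρ·cp/(η·t_res) = 117.2·1367·2502/(1457·405.782) = 678.002 s⁻²
γ̇_max = sqrt(678.002) = 26.0385 s⁻¹
N_max = γ̇_max·h / (π·D) = 26.0385 · 0.00619 / (π · 0.0808) = 0.634958 rev/s = 38.0975 rpm

value=38.10 rpm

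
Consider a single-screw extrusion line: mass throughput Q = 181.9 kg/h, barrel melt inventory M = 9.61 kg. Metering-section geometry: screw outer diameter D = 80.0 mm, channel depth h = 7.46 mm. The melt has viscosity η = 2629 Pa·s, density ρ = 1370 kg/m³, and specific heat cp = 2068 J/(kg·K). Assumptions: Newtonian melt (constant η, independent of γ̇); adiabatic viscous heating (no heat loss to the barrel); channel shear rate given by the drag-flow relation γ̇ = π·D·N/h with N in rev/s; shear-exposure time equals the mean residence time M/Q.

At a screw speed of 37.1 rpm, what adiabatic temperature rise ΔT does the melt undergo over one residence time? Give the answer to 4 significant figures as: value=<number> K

value=76.59 K

Convert throughput: Q = 181.9 kg/h = 181.9/3600 = 0.0505278 kg/s
Mean residence time: t_res = M/Q_s = 9.61 kg / 0.0505278 kg/s = 190.192 s
D = 80.0 mm = 0.08 m;  h = 7.46 mm = 0.00746 m;  N = 37.1 rpm / 60 = 0.618333 rev/s
Shear rate: γ̇ = πDN/h = π·0.08·0.618333/0.00746 = 20.8317 s⁻¹
Adiabatic rise: ΔT = η γ̇² t_res / (ρ cp) = 2629·(20.8317)²·190.192 / (1370·2068) = 76.5879 K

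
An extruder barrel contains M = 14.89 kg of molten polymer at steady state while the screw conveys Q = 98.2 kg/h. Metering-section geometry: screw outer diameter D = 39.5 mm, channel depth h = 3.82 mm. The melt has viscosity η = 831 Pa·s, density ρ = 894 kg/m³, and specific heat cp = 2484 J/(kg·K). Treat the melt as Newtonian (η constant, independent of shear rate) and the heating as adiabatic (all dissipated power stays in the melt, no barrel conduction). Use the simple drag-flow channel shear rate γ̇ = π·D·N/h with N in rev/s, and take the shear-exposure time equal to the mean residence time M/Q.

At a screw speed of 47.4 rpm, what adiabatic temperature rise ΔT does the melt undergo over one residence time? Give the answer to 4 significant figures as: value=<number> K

Throughput in SI: Q_s = 98.2 kg/h ÷ 3600 s/h = 0.0272778 kg/s
Mean residence time: t_res = M/Q_s = 14.89 kg / 0.0272778 kg/s = 545.866 s
Geometry in metres: D = 39.5 mm → 0.0395 m, h = 3.82 mm → 0.00382 m; screw speed N = 47.4 rpm = 0.79 rev/s
Shear rate: γ̇ = πDN/h = π·0.0395·0.79/0.00382 = 25.6632 s⁻¹
ΔT = η·γ̇²·t_res/(ρ·cp) = [831 × 25.6632² × 545.866] / [894 × 2484] = 134.53 K

value=134.5 K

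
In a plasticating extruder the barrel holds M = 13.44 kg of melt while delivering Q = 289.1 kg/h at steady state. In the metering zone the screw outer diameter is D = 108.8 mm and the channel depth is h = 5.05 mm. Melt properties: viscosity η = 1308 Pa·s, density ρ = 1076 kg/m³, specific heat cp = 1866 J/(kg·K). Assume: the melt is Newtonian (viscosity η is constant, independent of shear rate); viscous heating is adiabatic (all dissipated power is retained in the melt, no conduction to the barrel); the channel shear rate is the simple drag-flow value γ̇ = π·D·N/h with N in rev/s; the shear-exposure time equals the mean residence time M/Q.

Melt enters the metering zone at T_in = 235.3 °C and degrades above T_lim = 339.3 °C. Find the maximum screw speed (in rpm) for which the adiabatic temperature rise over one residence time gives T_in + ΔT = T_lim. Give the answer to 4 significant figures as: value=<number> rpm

Q_s = Q / 3600 = 289.1 / 3600 = 0.0803056 kg/s
t_res = M / Q_s = 13.44 ÷ 0.0803056 = 167.361 s
Convert to metres: D = 0.1088 m, h = 0.00505 m
ΔT_a = T_lim − T_in = 339.3 °C − 235.3 °C = 104 K
γ̇_max² = ΔT_a·ρ·cp / (η·t_res) = [104 × 1076 × 1866] / [1308 × 167.361] = 953.885 s⁻²
γ̇_max = sqrt(953.885) = 30.885 s⁻¹
Solve γ̇ = πDN/h for N: N_max = γ̇_max·h/(π·D) = 30.885 × 0.00505 / (π × 0.1088) = 0.456311 rev/s = 27.3786 rpm

value=27.38 rpm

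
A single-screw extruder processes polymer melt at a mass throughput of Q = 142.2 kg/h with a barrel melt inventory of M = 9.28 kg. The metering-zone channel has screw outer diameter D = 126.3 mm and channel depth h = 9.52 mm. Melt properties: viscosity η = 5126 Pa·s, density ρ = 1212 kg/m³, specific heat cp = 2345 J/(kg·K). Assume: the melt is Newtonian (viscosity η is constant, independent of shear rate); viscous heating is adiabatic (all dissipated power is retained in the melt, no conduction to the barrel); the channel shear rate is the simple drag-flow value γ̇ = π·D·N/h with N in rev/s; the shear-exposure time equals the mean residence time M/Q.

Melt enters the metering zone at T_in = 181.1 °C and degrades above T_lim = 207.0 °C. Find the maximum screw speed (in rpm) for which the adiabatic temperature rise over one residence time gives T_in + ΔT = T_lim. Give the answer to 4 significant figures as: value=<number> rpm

Convert throughput: Q = 142.2 kg/h = 142.2/3600 = 0.0395 kg/s
t_res = M / Q_s = 9.28 / 0.0395 = 234.937 s
Geometry in SI: D = 126.3 mm → 0.1263 m, h = 9.52 mm → 0.00952 m
ΔT_a = T_lim − T_in = 207.0 °C − 181.1 °C = 25.9 K
Invert ΔT = ηγ̇²t_res/(ρcp) for γ̇: γ̇_max² = ΔT_a ρ cp / (η t_res) = 25.9·1212·2345 / (5126·234.937) = 61.1246 s⁻²
γ̇_max = √61.1246 = 7.81822 s⁻¹
N_max = γ̇_max·h / (π·D) = 7.81822 · 0.00952 / (π · 0.1263) = 0.187582 rev/s = 11.2549 rpm

value=11.25 rpm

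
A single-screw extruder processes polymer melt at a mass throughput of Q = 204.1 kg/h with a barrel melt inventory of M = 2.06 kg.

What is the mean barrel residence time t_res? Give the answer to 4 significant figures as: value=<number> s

value=36.34 s

Throughput in SI: Q_s = 204.1 kg/h ÷ 3600 s/h = 0.0566944 kg/s
Mean residence time: t_res = M/Q_s = 2.06 kg / 0.0566944 kg/s = 36.3351 s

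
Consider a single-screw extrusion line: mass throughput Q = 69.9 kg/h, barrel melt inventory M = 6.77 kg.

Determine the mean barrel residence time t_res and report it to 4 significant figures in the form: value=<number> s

value=348.7 s

Q_s = Q / 3600 = 69.9 / 3600 = 0.0194167 kg/s
Mean residence time: t_res = M/Q_s = 6.77 kg / 0.0194167 kg/s = 348.67 s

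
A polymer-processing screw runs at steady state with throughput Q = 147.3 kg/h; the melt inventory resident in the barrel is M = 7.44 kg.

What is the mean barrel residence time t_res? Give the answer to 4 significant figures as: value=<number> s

Q_s = Q / 3600 = 147.3 / 3600 = 0.0409167 kg/s
t_res = M / Q_s = 7.44 / 0.0409167 = 181.833 s

value=181.8 s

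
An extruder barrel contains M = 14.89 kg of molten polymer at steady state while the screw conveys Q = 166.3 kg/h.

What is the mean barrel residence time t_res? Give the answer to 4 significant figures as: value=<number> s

value=322.3 s

Q_s = Q / 3600 = 166.3 / 3600 = 0.0461944 kg/s
Mean residence time: t_res = M/Q_s = 14.89 kg / 0.0461944 kg/s = 322.333 s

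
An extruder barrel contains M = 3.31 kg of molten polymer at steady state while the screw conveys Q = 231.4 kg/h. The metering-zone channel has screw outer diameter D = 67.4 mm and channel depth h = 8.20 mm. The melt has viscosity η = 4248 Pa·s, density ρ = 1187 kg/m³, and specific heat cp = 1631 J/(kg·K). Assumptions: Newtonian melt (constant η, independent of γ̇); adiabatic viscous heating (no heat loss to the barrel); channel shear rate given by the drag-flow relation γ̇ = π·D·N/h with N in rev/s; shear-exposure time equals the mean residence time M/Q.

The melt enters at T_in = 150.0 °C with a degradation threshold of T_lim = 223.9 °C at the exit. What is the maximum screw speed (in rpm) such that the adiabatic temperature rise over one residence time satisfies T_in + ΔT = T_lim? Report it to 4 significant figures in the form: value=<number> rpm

value=59.42 rpm

Throughput in SI: Q_s = 231.4 kg/h ÷ 3600 s/h = 0.0642778 kg/s
t_res = M / Q_s = 3.31 / 0.0642778 = 51.4952 s
Convert to metres: D = 0.0674 m, h = 0.0082 m
Allowable rise: ΔT_a = T_lim − T_in = 223.9 − 150.0 = 73.9 K
γ̇_max² = ΔT_a·ρ·cp/(η·t_res) = 73.9·1187·1631/(4248·51.4952) = 654.03 s⁻²
γ̇_max = sqrt(654.03) = 25.574 s⁻¹
N_max = γ̇_max h / (πD) = 25.574·0.0082/(π·0.0674) = 0.990382 rev/s → ×60 = 59.4229 rpm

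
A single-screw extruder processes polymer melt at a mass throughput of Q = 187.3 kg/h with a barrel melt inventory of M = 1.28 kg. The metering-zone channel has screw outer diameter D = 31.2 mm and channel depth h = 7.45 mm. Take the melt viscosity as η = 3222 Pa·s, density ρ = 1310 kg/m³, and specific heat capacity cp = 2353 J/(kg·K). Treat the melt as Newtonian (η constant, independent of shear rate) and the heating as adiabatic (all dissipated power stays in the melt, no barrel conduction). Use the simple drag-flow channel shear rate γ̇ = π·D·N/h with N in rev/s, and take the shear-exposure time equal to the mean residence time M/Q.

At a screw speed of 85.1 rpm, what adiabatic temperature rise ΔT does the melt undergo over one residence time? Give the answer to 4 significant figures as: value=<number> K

Convert throughput: Q = 187.3 kg/h = 187.3/3600 = 0.0520278 kg/s
Mean residence time: t_res = M/Q_s = 1.28 kg / 0.0520278 kg/s = 24.6022 s
Geometry in metres: D = 31.2 mm → 0.0312 m, h = 7.45 mm → 0.00745 m; screw speed N = 85.1 rpm = 1.41833 rev/s
γ̇ = π·D·N / h = π · 0.0312 · 1.41833 / 0.00745 = 18.6606 s⁻¹
Adiabatic rise: ΔT = η γ̇² t_res / (ρ cp) = 3222·(18.6606)²·24.6022 / (1310·2353) = 8.95489 K

value=8.955 K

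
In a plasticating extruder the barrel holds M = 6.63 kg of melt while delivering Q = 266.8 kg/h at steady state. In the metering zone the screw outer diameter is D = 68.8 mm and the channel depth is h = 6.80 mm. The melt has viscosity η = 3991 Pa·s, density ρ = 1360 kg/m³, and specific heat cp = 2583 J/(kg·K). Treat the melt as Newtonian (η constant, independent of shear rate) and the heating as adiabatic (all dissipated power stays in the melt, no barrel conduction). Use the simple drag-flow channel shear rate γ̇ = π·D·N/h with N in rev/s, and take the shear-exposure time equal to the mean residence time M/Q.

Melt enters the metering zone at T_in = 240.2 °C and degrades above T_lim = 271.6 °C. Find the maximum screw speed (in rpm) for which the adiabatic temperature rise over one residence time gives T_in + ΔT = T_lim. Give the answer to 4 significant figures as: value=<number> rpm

value=33.18 rpm

Q_s = Q / 3600 = 266.8 / 3600 = 0.0741111 kg/s
t_res = M / Q_s = 6.63 ÷ 0.0741111 = 89.4603 s
Geometry in SI: D = 68.8 mm → 0.0688 m, h = 6.80 mm → 0.0068 m
ΔT_a = T_lim − T_in = 271.6 − 240.2 = 31.4 K
Invert ΔT = ηγ̇²t_res/(ρcp) for γ̇: γ̇_max² = ΔT_a ρ cp / (η t_res) = 31.4·1360·2583 / (3991·89.4603) = 308.945 s⁻²
γ̇_max = √308.945 = 17.5768 s⁻¹
Solve γ̇ = πDN/h for N: N_max = γ̇_max·h/(π·D) = 17.5768 × 0.0068 / (π × 0.0688) = 0.552982 rev/s = 33.1789 rpm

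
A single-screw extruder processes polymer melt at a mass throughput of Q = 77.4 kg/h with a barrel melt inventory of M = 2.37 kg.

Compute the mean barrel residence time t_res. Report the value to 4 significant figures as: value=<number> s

Q_s = Q / 3600 = 77.4 / 3600 = 0.0215 kg/s
Mean residence time: t_res = M/Q_s = 2.37 kg / 0.0215 kg/s = 110.233 s

value=110.2 s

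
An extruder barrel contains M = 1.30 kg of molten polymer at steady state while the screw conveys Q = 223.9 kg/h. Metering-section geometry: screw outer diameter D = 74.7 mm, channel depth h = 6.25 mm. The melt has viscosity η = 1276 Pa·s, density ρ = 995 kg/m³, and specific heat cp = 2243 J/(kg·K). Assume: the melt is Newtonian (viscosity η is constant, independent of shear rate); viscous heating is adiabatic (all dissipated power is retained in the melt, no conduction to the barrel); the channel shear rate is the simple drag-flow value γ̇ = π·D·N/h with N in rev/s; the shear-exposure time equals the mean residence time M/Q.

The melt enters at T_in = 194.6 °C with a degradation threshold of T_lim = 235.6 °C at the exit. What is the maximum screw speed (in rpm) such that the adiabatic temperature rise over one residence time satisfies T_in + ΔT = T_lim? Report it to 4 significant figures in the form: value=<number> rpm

value=93.60 rpm

Throughput in SI: Q_s = 223.9 kg/h ÷ 3600 s/h = 0.0621944 kg/s
t_res = M / Q_s = 1.30 / 0.0621944 = 20.9022 s
D = 74.7 mm = 0.0747 m;  h = 6.25 mm = 0.00625 m
ΔT_a = T_lim − T_in = 235.6 °C − 194.6 °C = 41 K
γ̇_max² = ΔT_a·ρ·cp / (η·t_res) = [41 × 995 × 2243] / [1276 × 20.9022] = 3430.79 s⁻²
Take the square root: γ̇_max = √(3430.79) = 58.5729 s⁻¹
N_max = γ̇_max·h / (π·D) = 58.5729 · 0.00625 / (π · 0.0747) = 1.55993 rev/s = 93.5961 rpm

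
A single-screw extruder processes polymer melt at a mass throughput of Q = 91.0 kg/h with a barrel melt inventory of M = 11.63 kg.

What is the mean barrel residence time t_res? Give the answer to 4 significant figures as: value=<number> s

Throughput in SI: Q_s = 91.0 kg/h ÷ 3600 s/h = 0.0252778 kg/s
Mean residence time: t_res = M/Q_s = 11.63 kg / 0.0252778 kg/s = 460.088 s

value=460.1 s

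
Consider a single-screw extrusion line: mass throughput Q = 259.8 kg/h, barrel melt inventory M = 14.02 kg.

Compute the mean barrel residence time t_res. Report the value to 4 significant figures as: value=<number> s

value=194.3 s

Throughput in SI: Q_s = 259.8 kg/h ÷ 3600 s/h = 0.0721667 kg/s
Mean residence time: t_res = M/Q_s = 14.02 kg / 0.0721667 kg/s = 194.273 s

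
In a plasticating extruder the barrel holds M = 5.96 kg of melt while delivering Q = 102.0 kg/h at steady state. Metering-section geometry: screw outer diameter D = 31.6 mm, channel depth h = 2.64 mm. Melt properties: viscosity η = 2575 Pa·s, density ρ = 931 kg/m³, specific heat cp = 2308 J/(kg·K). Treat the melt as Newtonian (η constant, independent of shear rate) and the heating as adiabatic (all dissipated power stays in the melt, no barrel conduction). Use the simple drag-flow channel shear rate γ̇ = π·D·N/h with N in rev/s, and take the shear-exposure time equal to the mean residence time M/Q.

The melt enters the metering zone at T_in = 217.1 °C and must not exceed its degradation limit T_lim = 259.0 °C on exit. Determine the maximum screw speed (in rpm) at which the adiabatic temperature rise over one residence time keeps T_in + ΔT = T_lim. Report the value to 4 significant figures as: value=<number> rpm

value=20.57 rpm

Q_s = Q / 3600 = 102.0 / 3600 = 0.0283333 kg/s
t_res = M / Q_s = 5.96 / 0.0283333 = 210.353 s
Convert to metres: D = 0.0316 m, h = 0.00264 m
ΔT_a = T_lim − T_in = 259.0 °C − 217.1 °C = 41.9 K
γ̇_max² = ΔT_a·ρ·cp/(η·t_res) = 41.9·931·2308/(2575·210.353) = 166.216 s⁻²
Take the square root: γ̇_max = √(166.216) = 12.8925 s⁻¹
N_max = γ̇_max h / (πD) = 12.8925·0.00264/(π·0.0316) = 0.34285 rev/s → ×60 = 20.571 rpm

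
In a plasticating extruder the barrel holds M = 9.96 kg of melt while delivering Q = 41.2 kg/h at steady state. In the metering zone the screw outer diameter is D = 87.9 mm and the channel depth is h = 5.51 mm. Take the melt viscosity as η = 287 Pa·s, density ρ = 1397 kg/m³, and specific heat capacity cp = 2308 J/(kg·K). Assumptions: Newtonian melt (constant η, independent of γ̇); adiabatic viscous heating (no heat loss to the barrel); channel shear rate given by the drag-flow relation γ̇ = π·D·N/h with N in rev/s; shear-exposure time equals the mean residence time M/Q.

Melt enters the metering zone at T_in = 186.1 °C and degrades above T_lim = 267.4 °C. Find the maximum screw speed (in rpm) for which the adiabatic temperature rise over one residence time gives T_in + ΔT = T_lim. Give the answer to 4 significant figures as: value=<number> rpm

value=38.78 rpm

Q_s = Q / 3600 = 41.2 / 3600 = 0.0114444 kg/s
Mean residence time: t_res = M/Q_s = 9.96 kg / 0.0114444 kg/s = 870.291 s
Geometry in SI: D = 87.9 mm → 0.0879 m, h = 5.51 mm → 0.00551 m
ΔT_a = T_lim − T_in = 267.4 − 186.1 = 81.3 K
γ̇_max² = ΔT_a·ρ·cp / (η·t_res) = [81.3 × 1397 × 2308] / [287 × 870.291] = 1049.49 s⁻²
γ̇_max = sqrt(1049.49) = 32.3958 s⁻¹
N_max = γ̇_max h / (πD) = 32.3958·0.00551/(π·0.0879) = 0.646399 rev/s → ×60 = 38.784 rpm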